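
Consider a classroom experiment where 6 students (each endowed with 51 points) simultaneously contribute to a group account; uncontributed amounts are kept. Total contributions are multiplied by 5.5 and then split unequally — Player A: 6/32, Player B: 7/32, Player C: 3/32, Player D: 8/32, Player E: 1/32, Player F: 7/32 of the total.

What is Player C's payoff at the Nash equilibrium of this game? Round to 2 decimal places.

For player j, contributing a unit is worthwhile iff 5.5 × (j's share) ≥ 1, i.e. iff j's share is at least 0.1818.
Player A, Player B, Player D and Player F clear that bar, contributing 51 each; the remaining 2 contribute 0. Total contributed: 204.
Player C keeps 51 and receives 5.5 × 204 × 3/32 = 105.19 from the group account, for a payoff of 156.19.

156.19 points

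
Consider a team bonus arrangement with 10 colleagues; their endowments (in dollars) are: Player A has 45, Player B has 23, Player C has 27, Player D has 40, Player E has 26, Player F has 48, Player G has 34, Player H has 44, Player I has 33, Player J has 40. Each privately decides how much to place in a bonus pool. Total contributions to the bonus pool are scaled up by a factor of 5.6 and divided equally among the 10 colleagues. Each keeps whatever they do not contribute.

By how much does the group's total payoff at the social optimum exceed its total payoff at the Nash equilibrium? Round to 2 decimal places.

The private return per contributed unit is 5.6/10 = 0.5600 < 1 for every player regardless of endowment, so the Nash equilibrium is zero contribution and the group total is Σ E_j = 45 + 23 + 27 + 40 + 26 + 48 + 34 + 44 + 33 + 40 = 360.
Each contributed unit returns 5.600 to the group, so the social optimum is full contribution by everyone: group total = 5.600 × 360 = 2016.00.
Efficiency loss = (5.600 − 1) × 360 = 1656.00.

1656.00 dollars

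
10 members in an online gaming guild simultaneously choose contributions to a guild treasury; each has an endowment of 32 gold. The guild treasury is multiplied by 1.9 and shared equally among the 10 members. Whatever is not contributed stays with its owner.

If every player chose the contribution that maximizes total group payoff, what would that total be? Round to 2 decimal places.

Each contributed unit returns 1.900 to the group as a whole (0.1900 to each of 10 players), which exceeds 1, so the social optimum is full contribution: group total = 1.900 × 320 = 608.00.

608.00 gold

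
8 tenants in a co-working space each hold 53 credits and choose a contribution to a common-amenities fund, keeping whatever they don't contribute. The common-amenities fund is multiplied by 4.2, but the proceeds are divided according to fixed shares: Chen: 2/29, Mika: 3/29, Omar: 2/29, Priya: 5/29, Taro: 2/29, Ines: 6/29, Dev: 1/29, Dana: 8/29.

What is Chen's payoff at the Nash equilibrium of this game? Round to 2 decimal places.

68.35 credits

Each unit j contributes comes back to j as 4.2 × (j's share), so j prefers to contribute only if that share exceeds 1/4.2 = 0.2381; otherwise keeping the unit dominates.
Only Dana (8/29) clears that bar, contributing 53; the remaining 7 contribute 0. Total contributed: 53.
Chen keeps 53 and receives 4.2 × 53 × 2/29 = 15.35 from the common-amenities fund, for a payoff of 68.35.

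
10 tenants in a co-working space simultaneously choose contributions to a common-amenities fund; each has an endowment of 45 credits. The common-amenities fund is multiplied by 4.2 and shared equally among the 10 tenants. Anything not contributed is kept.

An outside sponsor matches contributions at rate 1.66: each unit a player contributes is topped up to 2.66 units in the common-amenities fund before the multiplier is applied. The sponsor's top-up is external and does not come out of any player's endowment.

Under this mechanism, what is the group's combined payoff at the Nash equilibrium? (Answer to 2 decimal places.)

5027.40 credits

Under the mechanism each unit contributed yields 4.2 × 2.66 / 10 = 1.1172 back to its contributor per unit of net cost, which exceeds 1, making full contribution the dominant choice for everyone.
At the Nash equilibrium everyone contributes 45. Group total payoff = 4.2 × 2.66 × 450 = 5027.40.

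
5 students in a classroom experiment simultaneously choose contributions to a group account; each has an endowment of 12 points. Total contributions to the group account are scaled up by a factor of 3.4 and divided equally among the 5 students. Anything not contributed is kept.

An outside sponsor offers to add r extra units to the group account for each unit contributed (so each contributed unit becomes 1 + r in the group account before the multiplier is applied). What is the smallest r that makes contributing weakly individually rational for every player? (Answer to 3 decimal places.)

With matching at rate r, one contributed unit becomes (1 + r) in the group account and returns 3.4 × (1 + r) / 5 to the contributor.
Setting this equal to 1: 1 + r = 5/3.4 = 1.4706.
So the minimum matching rate is r = 1.4706 − 1 = 0.471.

0.471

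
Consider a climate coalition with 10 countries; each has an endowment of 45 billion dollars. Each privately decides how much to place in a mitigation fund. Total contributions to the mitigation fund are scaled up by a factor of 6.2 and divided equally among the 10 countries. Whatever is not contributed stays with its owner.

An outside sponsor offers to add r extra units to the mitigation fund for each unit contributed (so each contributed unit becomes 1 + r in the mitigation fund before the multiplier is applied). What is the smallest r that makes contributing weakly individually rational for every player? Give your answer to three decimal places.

0.613

With matching at rate r, one contributed unit becomes (1 + r) in the mitigation fund and returns 6.2 × (1 + r) / 10 to the contributor.
Setting this equal to 1: 1 + r = 10/6.2 = 1.6129.
So the minimum matching rate is r = 1.6129 − 1 = 0.613.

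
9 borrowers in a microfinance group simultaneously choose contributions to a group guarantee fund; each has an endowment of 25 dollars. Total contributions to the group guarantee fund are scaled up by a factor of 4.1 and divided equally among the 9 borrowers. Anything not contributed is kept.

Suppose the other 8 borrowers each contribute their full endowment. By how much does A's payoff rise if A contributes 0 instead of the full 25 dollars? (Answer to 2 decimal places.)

13.61 dollars

Switching from a contribution of 25 to 0 lets A keep an extra 25 dollars, but lowers the group guarantee fund by 25, which costs A their own share of that drop: 4.1/9 × 25 = 11.39.
Net gain = 25 − 11.39 = 13.61. The private return per contributed unit (0.4556) is below 1, so free-riding is indeed the best response regardless of what the others do.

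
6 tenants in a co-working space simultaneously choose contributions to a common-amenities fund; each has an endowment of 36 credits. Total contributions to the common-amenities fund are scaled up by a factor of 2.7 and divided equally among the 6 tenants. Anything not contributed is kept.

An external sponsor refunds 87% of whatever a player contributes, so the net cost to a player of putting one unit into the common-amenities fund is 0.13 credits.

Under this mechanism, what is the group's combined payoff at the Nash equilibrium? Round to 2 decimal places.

771.12 credits

With the mechanism, a contributed unit returns (2.7/6) / 0.13 = 3.4615 per unit of net cost to the contributor — now above 1 — so contributing fully is weakly dominant for every player.
So the Nash equilibrium is full contribution by all 6; the group earns 6 × (36 × 0.87 + 2.7 × 36) = 771.12.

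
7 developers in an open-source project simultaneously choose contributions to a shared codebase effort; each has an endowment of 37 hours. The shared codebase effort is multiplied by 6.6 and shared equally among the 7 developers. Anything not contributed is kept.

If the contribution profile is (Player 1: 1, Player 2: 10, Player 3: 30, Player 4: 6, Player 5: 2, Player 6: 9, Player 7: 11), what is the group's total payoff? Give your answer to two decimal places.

645.40 hours

Total contributed: 1 + 10 + 30 + 6 + 2 + 9 + 11 = 69; total kept: 7 × 37 − 69 = 190.
The shared codebase effort pays out 6.6 × 69 = 455.40 in aggregate.
Group total = 190 + 455.40 = 645.40.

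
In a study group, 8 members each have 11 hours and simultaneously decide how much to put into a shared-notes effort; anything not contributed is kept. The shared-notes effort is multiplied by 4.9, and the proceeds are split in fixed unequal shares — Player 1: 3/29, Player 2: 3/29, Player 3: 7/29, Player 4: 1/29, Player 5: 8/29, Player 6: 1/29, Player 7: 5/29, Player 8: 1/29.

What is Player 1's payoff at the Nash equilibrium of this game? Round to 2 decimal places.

Player j's private return per contributed unit is 4.9 × (j's share). Contributing is weakly dominant for j when that share is at least 1/4.9 = 0.2041, and contributing 0 is dominant otherwise.
Player 3 and Player 5 clear that bar, contributing 11 each; the remaining 6 contribute 0. Total contributed: 22.
Player 1 keeps 11 and receives 4.9 × 22 × 3/29 = 11.15 from the shared-notes effort, for a payoff of 22.15.

22.15 hours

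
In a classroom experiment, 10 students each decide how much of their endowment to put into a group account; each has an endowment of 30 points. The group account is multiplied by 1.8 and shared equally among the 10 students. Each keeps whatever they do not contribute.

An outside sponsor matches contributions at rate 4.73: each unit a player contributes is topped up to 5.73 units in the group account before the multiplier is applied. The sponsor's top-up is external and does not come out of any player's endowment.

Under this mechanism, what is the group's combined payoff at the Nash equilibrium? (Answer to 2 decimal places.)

3094.20 points

Under the mechanism each unit contributed yields 1.8 × 5.73 / 10 = 1.0314 back to its contributor per unit of net cost, which exceeds 1, making full contribution the dominant choice for everyone.
At the Nash equilibrium everyone contributes 30. Group total payoff = 1.8 × 5.73 × 300 = 3094.20.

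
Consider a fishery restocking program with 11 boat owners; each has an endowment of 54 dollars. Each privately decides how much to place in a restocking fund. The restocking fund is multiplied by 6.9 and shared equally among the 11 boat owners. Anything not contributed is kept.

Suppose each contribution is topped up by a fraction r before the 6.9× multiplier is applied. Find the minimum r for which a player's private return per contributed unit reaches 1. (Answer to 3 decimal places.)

With matching at rate r, one contributed unit becomes (1 + r) in the restocking fund and returns 6.9 × (1 + r) / 11 to the contributor.
Setting this equal to 1: 1 + r = 11/6.9 = 1.5942.
So the minimum matching rate is r = 1.5942 − 1 = 0.594.

0.594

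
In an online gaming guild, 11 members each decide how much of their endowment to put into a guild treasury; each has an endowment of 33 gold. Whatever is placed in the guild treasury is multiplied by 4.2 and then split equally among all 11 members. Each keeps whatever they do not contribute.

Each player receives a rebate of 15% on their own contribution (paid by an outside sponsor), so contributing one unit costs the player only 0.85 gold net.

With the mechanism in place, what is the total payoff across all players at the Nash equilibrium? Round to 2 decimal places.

363.00 gold

With the mechanism, a contributed unit returns (4.2/11) / 0.85 = 0.4492 per unit of net cost — still below 1 — so contributing 0 remains dominant for every player.
At the Nash equilibrium no one contributes; group total payoff = 11 × 33 = 363.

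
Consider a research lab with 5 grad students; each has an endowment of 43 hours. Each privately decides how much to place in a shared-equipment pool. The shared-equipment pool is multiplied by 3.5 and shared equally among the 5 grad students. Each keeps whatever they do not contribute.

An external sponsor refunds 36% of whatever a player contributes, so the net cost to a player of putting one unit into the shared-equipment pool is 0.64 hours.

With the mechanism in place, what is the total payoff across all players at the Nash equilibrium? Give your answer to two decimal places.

829.90 hours

Under the mechanism each unit contributed yields (3.5/5) / 0.64 = 1.0938 back to its contributor per unit of net cost, which exceeds 1, making full contribution the dominant choice for everyone.
So the Nash equilibrium is full contribution by all 5; the group earns 5 × (43 × 0.36 + 3.5 × 43) = 829.90.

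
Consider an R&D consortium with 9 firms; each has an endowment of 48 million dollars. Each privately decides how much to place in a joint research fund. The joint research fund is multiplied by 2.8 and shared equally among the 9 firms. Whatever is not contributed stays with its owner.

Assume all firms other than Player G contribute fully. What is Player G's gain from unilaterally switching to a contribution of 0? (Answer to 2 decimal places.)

33.07 million dollars

Switching from a contribution of 48 to 0 lets Player G keep an extra 48 million dollars, but lowers the joint research fund by 48, which costs Player G their own share of that drop: 2.8/9 × 48 = 14.93.
Net gain = 48 − 14.93 = 33.07. The private return per contributed unit (0.3111) is below 1, so free-riding is indeed the best response regardless of what the others do.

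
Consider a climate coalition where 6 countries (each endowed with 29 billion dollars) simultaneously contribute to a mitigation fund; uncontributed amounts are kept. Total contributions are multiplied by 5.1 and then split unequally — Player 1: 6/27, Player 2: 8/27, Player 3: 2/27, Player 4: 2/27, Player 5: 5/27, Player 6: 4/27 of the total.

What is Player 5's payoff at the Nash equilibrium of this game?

Each unit j contributes comes back to j as 5.1 × (j's share), so j prefers to contribute only if that share exceeds 1/5.1 = 0.1961; otherwise keeping the unit dominates.
The shares above 0.1961 belong to Player 1 and Player 2, contributing 29 each; the remaining 4 contribute 0. Total contributed: 58.
Player 5 keeps 29 and receives 5.1 × 58 × 5/27 = 54.78 from the mitigation fund, for a payoff of 83.78.

83.78 billion dollars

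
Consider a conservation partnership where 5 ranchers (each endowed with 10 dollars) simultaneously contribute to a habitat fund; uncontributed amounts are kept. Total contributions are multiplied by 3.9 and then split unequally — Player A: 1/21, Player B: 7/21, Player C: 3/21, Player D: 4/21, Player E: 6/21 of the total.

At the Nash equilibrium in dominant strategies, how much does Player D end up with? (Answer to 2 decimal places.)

24.86 dollars

For player j, contributing a unit is worthwhile iff 3.9 × (j's share) ≥ 1, i.e. iff j's share is at least 0.2564.
The shares above 0.2564 belong to Player B and Player E, contributing 10 each; the remaining 3 contribute 0. Total contributed: 20.
Player D keeps 10 and receives 3.9 × 20 × 4/21 = 14.86 from the habitat fund, for a payoff of 24.86.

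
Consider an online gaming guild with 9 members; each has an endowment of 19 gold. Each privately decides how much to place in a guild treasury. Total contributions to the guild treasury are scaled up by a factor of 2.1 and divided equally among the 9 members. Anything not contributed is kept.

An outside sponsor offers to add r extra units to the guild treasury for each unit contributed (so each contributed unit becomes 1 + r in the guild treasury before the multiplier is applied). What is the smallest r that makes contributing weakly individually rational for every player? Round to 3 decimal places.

3.286

With matching at rate r, one contributed unit becomes (1 + r) in the guild treasury and returns 2.1 × (1 + r) / 9 to the contributor.
Setting this equal to 1: 1 + r = 9/2.1 = 4.2857.
So the minimum matching rate is r = 4.2857 − 1 = 3.286.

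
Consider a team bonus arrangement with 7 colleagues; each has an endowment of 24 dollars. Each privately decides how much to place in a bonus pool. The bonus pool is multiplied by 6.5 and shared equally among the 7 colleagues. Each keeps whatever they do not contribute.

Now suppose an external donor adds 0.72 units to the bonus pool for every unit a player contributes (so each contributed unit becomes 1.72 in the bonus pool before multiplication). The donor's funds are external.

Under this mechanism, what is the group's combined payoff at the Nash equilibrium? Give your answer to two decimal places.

The effective private return per unit is now 6.5 × 1.72 / 7 = 1.5971 > 1, so every player's dominant strategy flips to full contribution.
At the Nash equilibrium everyone contributes 24. Group total payoff = 6.5 × 1.72 × 168 = 1878.24.

1878.24 dollars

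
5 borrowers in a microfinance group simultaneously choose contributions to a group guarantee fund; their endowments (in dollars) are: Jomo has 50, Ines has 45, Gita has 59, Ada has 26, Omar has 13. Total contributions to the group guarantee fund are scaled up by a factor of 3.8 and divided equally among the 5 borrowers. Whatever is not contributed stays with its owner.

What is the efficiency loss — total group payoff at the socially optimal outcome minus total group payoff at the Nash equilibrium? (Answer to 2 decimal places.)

540.40 dollars

The private return per contributed unit is 3.8/5 = 0.7600 < 1 for every player regardless of endowment, so the Nash equilibrium is zero contribution and the group total is Σ E_j = 50 + 45 + 59 + 26 + 13 = 193.
Each contributed unit returns 3.800 to the group, so the social optimum is full contribution by everyone: group total = 3.800 × 193 = 733.40.
Efficiency loss = (3.800 − 1) × 193 = 540.40.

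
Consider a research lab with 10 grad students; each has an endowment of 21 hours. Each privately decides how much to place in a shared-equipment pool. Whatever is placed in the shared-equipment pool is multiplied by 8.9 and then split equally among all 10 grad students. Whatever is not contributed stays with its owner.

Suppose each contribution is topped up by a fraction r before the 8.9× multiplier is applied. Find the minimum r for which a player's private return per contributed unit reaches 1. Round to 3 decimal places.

With matching at rate r, one contributed unit becomes (1 + r) in the shared-equipment pool and returns 8.9 × (1 + r) / 10 to the contributor.
Setting this equal to 1: 1 + r = 10/8.9 = 1.1236.
So the minimum matching rate is r = 1.1236 − 1 = 0.124.

0.124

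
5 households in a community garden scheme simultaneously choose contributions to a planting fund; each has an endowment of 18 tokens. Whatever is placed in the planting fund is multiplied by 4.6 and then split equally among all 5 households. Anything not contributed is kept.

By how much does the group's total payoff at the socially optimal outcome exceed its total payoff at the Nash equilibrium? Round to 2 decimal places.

324.00 tokens

Each contributed unit returns 4.6/5 = 0.9200 to its contributor — below 1 — so contributing 0 is dominant for every player. At the Nash equilibrium everyone keeps their 18, and the group total is 5 × 18 = 90.
Each contributed unit returns 4.600 to the group as a whole (0.9200 to each of 5 players), which exceeds 1, so the social optimum is full contribution: group total = 4.600 × 90 = 414.00.
Efficiency loss = 414.00 − 90 = 324.00.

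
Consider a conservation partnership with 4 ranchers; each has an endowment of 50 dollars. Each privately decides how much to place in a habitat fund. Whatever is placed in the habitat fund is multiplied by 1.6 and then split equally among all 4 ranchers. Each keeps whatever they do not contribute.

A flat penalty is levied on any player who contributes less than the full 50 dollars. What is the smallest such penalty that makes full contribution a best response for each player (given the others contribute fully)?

Given the others contribute fully, the best deviation is to contribute 0 (any partial contribution still incurs the fine and gives up units whose private return 0.4000 is below 1).
Deviating from 50 to 0 saves 50 dollars but forfeits the deviator's share of the drop in the habitat fund: 1.6/4 × 50 = 20.00.
So the deviation gain is 50 − 20.00 = 30.00, and the fine must be at least 30.00 dollars to wipe it out.

30.00 dollars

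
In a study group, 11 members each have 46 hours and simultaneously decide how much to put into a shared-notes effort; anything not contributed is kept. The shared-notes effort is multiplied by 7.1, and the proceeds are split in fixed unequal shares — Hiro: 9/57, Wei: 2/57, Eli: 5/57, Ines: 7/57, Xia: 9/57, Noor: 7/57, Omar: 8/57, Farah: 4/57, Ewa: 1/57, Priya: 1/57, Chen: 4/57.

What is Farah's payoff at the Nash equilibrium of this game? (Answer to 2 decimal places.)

91.84 hours

Each unit j contributes comes back to j as 7.1 × (j's share), so j prefers to contribute only if that share exceeds 1/7.1 = 0.1408; otherwise keeping the unit dominates.
Hiro and Xia are above the threshold, contributing 46 each; the remaining 9 contribute 0. Total contributed: 92.
Farah keeps 46 and receives 7.1 × 92 × 4/57 = 45.84 from the shared-notes effort, for a payoff of 91.84.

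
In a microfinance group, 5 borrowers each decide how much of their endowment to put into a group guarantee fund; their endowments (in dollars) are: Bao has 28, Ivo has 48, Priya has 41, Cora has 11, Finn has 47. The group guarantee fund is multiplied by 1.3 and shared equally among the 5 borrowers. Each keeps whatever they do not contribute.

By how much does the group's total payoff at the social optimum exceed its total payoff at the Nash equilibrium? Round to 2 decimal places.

The private return per contributed unit is 1.3/5 = 0.2600 < 1 for every player regardless of endowment, so the Nash equilibrium is zero contribution and the group total is Σ E_j = 28 + 48 + 41 + 11 + 47 = 175.
Each contributed unit returns 1.300 to the group, so the social optimum is full contribution by everyone: group total = 1.300 × 175 = 227.50.
Efficiency loss = (1.300 − 1) × 175 = 52.50.

52.50 dollars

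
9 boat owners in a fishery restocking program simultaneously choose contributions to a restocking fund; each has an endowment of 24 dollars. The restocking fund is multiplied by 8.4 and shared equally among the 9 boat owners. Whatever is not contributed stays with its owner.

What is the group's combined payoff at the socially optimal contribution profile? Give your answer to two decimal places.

Each contributed unit returns 8.400 to the group as a whole (0.9333 to each of 9 players), which exceeds 1, so the social optimum is full contribution: group total = 8.400 × 216 = 1814.40.

1814.40 dollars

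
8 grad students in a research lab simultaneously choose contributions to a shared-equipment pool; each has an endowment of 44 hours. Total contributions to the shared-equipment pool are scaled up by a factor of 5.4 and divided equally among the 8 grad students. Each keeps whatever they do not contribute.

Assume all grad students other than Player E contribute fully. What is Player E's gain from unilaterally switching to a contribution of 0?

14.30 hours

Switching from a contribution of 44 to 0 lets Player E keep an extra 44 hours, but lowers the shared-equipment pool by 44, which costs Player E their own share of that drop: 5.4/8 × 44 = 29.70.
Net gain = 44 − 29.70 = 14.30. The private return per contributed unit (0.6750) is below 1, so free-riding is indeed the best response regardless of what the others do.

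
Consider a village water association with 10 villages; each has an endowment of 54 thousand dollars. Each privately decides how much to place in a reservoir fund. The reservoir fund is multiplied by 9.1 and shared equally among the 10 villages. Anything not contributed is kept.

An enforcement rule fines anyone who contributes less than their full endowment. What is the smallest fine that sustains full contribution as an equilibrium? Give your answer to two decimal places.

4.86 thousand dollars

Given the others contribute fully, the best deviation is to contribute 0 (any partial contribution still incurs the fine and gives up units whose private return 0.9100 is below 1).
Deviating from 54 to 0 saves 54 thousand dollars but forfeits the deviator's share of the drop in the reservoir fund: 9.1/10 × 54 = 49.14.
So the deviation gain is 54 − 49.14 = 4.86, and the fine must be at least 4.86 thousand dollars to wipe it out.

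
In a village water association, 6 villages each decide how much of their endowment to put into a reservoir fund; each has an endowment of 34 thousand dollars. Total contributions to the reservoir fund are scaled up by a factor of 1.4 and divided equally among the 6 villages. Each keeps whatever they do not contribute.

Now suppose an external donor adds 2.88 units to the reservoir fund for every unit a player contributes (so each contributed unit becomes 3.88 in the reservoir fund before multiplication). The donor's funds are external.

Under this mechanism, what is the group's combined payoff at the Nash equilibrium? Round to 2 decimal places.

With the mechanism, a contributed unit returns 1.4 × 3.88 / 6 = 0.9053 per unit of net cost — still below 1 — so contributing 0 remains dominant for every player.
Everyone keeps their endowment and the group total is 6 × 34 = 204.

204.00 thousand dollars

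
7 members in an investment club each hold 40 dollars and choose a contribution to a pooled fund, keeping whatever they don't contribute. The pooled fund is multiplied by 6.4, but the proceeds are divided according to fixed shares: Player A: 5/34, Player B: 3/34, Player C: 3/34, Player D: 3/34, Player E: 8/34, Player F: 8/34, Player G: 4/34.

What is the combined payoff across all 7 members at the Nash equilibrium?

For player j, contributing a unit is worthwhile iff 6.4 × (j's share) ≥ 1, i.e. iff j's share is at least 0.1563.
Player E and Player F are above the threshold, contributing 40 each; the remaining 5 contribute 0. Total contributed: 80.
The pooled fund pays out 6.4 × 80 = 512.00 in total (split across the unequal shares, but the aggregate is all that matters for the group sum).
The 5 free-riders keep 40 each, adding 200. Group total = 200 + 512.00 = 712.00.

712.00 dollars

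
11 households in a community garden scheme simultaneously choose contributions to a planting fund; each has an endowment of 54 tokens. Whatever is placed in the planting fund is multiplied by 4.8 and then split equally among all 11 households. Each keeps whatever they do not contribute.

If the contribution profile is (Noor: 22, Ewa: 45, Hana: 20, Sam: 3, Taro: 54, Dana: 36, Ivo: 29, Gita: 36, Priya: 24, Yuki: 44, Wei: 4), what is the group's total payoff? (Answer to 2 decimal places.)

Total contributed: 22 + 45 + 20 + 3 + 54 + 36 + 29 + 36 + 24 + 44 + 4 = 317; total kept: 11 × 54 − 317 = 277.
The planting fund pays out 4.8 × 317 = 1521.60 in aggregate.
Group total = 277 + 1521.60 = 1798.60.

1798.60 tokens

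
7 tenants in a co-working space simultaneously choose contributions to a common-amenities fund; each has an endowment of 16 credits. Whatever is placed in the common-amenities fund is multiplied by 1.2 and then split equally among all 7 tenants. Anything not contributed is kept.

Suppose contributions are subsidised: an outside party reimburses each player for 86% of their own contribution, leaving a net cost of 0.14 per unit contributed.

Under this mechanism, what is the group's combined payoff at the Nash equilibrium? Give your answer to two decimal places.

Under the mechanism each unit contributed yields (1.2/7) / 0.14 = 1.2245 back to its contributor per unit of net cost, which exceeds 1, making full contribution the dominant choice for everyone.
So the Nash equilibrium is full contribution by all 7; the group earns 7 × (16 × 0.86 + 1.2 × 16) = 230.72.

230.72 credits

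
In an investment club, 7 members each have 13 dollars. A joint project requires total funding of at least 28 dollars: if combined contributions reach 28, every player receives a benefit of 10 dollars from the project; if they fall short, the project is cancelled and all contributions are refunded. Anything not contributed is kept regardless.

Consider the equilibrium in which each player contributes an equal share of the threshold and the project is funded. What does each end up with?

19 dollars

Equal share of the threshold: 28/7 = 4.
At this profile no one gains by cutting their contribution: any cut drops the total below 28, the project is cancelled, contributions are refunded, and the deviator ends with 13, which is less than 13 − 4 + 10 = 19. Contributing more than 4 just wastes the excess. So contributing exactly 4 is a best response.
Each player's payoff: 13 − 4 + 10 = 19.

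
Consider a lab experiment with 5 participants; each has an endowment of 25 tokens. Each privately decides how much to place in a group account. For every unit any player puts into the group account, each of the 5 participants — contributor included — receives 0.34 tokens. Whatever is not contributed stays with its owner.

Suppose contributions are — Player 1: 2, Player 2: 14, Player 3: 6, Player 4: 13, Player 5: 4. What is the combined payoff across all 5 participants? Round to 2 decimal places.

Total contributed: 2 + 14 + 6 + 13 + 4 = 39; total kept: 5 × 25 − 39 = 86.
The group account pays out 0.34 × 5 × 39 = 66.30 in aggregate.
Group total = 86 + 66.30 = 152.30.

152.30 tokens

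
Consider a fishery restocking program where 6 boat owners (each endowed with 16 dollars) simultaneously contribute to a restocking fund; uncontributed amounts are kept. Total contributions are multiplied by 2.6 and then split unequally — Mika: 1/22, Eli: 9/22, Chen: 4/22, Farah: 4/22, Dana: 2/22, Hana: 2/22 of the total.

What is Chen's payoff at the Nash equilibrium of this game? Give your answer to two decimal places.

Each unit j contributes comes back to j as 2.6 × (j's share), so j prefers to contribute only if that share exceeds 1/2.6 = 0.3846; otherwise keeping the unit dominates.
Eli alone (share 9/22) is above the threshold, contributing 16; the remaining 5 contribute 0. Total contributed: 16.
Chen keeps 16 and receives 2.6 × 16 × 4/22 = 7.56 from the restocking fund, for a payoff of 23.56.

23.56 dollars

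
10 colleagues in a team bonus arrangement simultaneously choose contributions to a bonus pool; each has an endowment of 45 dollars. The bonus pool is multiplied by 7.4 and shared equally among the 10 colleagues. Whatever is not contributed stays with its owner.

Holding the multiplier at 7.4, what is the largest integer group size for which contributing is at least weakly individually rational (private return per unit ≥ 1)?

Private return per unit is 7.4/(group size), which is ≥ 1 whenever the group size is ≤ 7.4.
The largest such integer is 7.

7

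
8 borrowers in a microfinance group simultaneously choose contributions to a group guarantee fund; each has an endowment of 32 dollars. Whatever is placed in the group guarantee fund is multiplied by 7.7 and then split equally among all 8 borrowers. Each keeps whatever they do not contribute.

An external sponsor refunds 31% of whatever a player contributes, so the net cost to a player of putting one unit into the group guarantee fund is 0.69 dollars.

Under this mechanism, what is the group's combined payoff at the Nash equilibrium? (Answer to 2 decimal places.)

2050.56 dollars

Under the mechanism each unit contributed yields (7.7/8) / 0.69 = 1.3949 back to its contributor per unit of net cost, which exceeds 1, making full contribution the dominant choice for everyone.
At the Nash equilibrium everyone contributes 32. Group total payoff = 8 × (32 × 0.31 + 7.7 × 32) = 2050.56.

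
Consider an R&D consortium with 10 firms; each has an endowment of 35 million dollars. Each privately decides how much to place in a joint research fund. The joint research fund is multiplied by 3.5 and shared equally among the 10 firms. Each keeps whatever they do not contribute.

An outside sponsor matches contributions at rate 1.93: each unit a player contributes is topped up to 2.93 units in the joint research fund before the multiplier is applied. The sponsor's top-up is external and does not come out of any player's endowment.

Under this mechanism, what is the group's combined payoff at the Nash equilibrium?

3589.25 million dollars

Under the mechanism each unit contributed yields 3.5 × 2.93 / 10 = 1.0255 back to its contributor per unit of net cost, which exceeds 1, making full contribution the dominant choice for everyone.
At the Nash equilibrium everyone contributes 35. Group total payoff = 3.5 × 2.93 × 350 = 3589.25.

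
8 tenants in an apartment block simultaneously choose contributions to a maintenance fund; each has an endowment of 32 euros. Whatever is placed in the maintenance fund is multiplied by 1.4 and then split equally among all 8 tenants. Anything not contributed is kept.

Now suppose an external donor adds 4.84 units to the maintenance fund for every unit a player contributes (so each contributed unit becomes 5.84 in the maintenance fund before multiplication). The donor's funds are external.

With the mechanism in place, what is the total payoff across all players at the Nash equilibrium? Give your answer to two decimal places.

Under the mechanism each unit contributed yields 1.4 × 5.84 / 8 = 1.0220 back to its contributor per unit of net cost, which exceeds 1, making full contribution the dominant choice for everyone.
At the Nash equilibrium everyone contributes 32. Group total payoff = 1.4 × 5.84 × 256 = 2093.06.

2093.06 euros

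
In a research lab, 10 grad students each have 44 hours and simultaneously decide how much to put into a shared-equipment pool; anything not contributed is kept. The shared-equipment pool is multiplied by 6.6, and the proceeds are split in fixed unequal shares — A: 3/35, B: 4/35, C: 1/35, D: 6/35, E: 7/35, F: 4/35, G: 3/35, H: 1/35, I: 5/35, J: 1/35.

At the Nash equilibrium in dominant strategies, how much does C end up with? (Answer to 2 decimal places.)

60.59 hours

Each unit j contributes comes back to j as 6.6 × (j's share), so j prefers to contribute only if that share exceeds 1/6.6 = 0.1515; otherwise keeping the unit dominates.
D and E clear that bar, contributing 44 each; the remaining 8 contribute 0. Total contributed: 88.
C keeps 44 and receives 6.6 × 88 × 1/35 = 16.59 from the shared-equipment pool, for a payoff of 60.59.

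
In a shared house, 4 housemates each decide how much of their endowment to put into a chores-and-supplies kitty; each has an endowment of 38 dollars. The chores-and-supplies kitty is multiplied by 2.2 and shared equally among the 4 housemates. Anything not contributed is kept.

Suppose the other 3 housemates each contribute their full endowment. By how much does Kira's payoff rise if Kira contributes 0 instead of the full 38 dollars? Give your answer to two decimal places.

Switching from a contribution of 38 to 0 lets Kira keep an extra 38 dollars, but lowers the chores-and-supplies kitty by 38, which costs Kira their own share of that drop: 2.2/4 × 38 = 20.90.
Net gain = 38 − 20.90 = 17.10. The private return per contributed unit (0.5500) is below 1, so free-riding is indeed the best response regardless of what the others do.

17.10 dollars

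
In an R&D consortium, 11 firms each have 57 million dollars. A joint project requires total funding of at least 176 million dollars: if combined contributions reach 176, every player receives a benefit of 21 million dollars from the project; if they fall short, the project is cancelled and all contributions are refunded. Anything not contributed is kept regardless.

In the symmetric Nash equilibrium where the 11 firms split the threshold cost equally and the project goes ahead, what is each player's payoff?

Equal share of the threshold: 176/11 = 16.
At this profile no one gains by cutting their contribution: any cut drops the total below 176, the project is cancelled, contributions are refunded, and the deviator ends with 57, which is less than 57 − 16 + 21 = 62. Contributing more than 16 just wastes the excess. So contributing exactly 16 is a best response.
Each player's payoff: 57 − 16 + 21 = 62.

62 million dollars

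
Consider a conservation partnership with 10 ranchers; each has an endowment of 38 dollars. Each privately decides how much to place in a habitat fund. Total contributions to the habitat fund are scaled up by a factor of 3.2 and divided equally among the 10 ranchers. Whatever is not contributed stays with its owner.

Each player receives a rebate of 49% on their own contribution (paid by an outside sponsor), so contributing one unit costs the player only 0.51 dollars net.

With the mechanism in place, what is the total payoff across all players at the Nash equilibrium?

380.00 dollars

Even with the mechanism, each unit contributed returns only (3.2/10) / 0.51 = 0.6275 per unit of net cost, so contributing nothing is still dominant.
Everyone keeps their endowment and the group total is 10 × 38 = 380.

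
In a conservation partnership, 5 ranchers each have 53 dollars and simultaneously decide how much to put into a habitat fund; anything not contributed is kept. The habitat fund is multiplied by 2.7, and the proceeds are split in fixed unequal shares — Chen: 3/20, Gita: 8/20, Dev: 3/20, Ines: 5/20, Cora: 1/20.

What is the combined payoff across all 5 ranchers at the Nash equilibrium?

355.10 dollars

A player with share s gets back 2.7·s per unit contributed, so full contribution is dominant for anyone with s > 1/2.7 = 0.3704 and zero contribution is dominant for anyone below.
Gita alone (share 8/20) is above the threshold, contributing 53; the remaining 4 contribute 0. Total contributed: 53.
The habitat fund pays out 2.7 × 53 = 143.10 in total (split across the unequal shares, but the aggregate is all that matters for the group sum).
The 4 free-riders keep 53 each, adding 212. Group total = 212 + 143.10 = 355.10.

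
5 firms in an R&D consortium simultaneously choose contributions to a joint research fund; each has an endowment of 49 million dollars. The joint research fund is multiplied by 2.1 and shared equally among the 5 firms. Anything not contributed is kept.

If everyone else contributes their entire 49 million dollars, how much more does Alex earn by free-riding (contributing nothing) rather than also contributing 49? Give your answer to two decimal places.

Switching from a contribution of 49 to 0 lets Alex keep an extra 49 million dollars, but lowers the joint research fund by 49, which costs Alex their own share of that drop: 2.1/5 × 49 = 20.58.
Net gain = 49 − 20.58 = 28.42. The private return per contributed unit (0.4200) is below 1, so free-riding is indeed the best response regardless of what the others do.

28.42 million dollars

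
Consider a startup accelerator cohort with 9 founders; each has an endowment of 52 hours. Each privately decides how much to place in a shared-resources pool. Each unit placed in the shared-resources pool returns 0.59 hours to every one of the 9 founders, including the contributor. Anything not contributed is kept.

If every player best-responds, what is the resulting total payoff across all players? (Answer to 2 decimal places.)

468.00 hours

The private return per contributed unit is 0.59 < 1, so contributing 0 is dominant for every player. At the Nash equilibrium everyone keeps their 52, and the group total is 9 × 52 = 468.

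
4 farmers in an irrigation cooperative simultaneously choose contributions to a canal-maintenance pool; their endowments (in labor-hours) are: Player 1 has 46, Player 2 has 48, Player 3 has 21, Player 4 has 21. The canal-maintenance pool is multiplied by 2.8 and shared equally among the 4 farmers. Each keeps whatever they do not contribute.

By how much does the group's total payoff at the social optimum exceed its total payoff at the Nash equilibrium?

244.80 labor-hours

The private return per contributed unit is 2.8/4 = 0.7000 < 1 for every player regardless of endowment, so the Nash equilibrium is zero contribution and the group total is Σ E_j = 46 + 48 + 21 + 21 = 136.
Each contributed unit returns 2.800 to the group, so the social optimum is full contribution by everyone: group total = 2.800 × 136 = 380.80.
Efficiency loss = (2.800 − 1) × 136 = 244.80.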